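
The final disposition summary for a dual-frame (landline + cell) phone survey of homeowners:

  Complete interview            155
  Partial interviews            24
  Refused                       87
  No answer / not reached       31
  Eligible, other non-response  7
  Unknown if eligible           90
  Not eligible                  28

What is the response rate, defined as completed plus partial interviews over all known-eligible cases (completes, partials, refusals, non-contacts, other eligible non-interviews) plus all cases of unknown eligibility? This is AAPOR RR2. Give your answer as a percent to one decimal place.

45.4%

Numerator → 155 + 24 = 179
Denom → 155 + 24 + 87 + 31 + 7 + 90 = 394
RR2 = 179 / 394 = 0.4543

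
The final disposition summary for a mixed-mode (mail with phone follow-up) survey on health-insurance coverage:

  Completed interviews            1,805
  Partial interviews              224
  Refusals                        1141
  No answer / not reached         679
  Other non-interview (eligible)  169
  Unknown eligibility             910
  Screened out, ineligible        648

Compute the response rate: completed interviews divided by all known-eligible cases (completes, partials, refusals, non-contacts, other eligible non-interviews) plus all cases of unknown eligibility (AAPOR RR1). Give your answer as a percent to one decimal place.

36.6%

Numerator: 1805
Base: 1805 + 224 + 1141 + 679 + 169 + 910 = 4928
RR1 = 1805 / 4928 = 0.3663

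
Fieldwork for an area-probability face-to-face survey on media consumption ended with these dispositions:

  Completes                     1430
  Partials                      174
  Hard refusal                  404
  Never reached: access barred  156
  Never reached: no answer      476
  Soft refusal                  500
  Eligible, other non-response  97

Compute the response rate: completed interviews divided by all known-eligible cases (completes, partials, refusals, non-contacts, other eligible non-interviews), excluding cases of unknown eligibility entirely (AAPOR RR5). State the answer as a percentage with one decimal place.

Refusal or break-off = 404 + 500 = 904
Never reached = 476 + 156 = 632
Numerator → 1430
Denom → 1430 + 174 + 904 + 632 + 97 = 3237
RR5 = 1430 / 3237 = 0.4418

44.2%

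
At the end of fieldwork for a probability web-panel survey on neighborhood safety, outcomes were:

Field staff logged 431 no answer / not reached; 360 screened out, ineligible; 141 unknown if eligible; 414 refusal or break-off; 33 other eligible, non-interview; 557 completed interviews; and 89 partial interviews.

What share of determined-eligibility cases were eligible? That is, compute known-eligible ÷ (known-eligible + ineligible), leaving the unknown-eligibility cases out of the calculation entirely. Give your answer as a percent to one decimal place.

Determined eligible: 557 + 89 + 414 + 431 + 33 = 1524
e = 1524 / (1524 + 360) = 1524 / 1884 = 0.8089

80.9%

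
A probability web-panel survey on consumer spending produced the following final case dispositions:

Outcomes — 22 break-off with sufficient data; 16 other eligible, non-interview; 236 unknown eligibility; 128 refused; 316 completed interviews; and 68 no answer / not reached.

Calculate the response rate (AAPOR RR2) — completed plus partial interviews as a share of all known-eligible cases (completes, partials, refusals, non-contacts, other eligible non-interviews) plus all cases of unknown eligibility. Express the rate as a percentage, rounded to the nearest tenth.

Num = 316 + 22 = 338
Denominator = 316 + 22 + 128 + 68 + 16 + 236 = 786
RR2 = 338 / 786 = 0.4300

43.0%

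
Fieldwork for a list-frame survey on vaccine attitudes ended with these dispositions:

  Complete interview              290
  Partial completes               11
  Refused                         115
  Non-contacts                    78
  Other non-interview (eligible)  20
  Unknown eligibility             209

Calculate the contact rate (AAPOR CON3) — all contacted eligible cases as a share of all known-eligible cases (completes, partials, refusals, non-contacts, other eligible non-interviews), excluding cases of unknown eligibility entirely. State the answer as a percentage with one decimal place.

84.8%

Num → 290 + 11 + 115 + 20 = 436
Denominator → 290 + 11 + 115 + 78 + 20 = 514
CON3 = 436 / 514 = 0.8482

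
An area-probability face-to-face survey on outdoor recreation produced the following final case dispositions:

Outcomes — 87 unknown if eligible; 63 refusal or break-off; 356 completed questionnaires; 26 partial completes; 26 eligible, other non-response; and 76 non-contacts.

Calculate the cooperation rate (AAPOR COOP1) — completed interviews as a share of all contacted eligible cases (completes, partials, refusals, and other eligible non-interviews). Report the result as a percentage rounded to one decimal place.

75.6%

Num: 356
Base: 356 + 26 + 63 + 26 = 471
COOP1 = 356 / 471 = 0.7558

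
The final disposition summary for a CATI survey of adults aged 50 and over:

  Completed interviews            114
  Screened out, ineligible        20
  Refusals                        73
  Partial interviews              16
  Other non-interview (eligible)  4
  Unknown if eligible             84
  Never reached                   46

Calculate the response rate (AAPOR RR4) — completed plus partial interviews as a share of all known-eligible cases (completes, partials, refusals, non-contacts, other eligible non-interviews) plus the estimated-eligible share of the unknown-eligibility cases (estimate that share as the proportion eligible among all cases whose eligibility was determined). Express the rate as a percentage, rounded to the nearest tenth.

Top = 114 + 16 = 130
Eligible (known) = 114 + 16 + 73 + 46 + 4 = 253
e = 253 / (253 + 20) = 253 / 273 = 0.9267
e × U = 0.9267 × 84 = 77.84
Denominator = 253 + 77.84 = 330.84
RR4 = 130 / 330.84 = 0.3929

39.3%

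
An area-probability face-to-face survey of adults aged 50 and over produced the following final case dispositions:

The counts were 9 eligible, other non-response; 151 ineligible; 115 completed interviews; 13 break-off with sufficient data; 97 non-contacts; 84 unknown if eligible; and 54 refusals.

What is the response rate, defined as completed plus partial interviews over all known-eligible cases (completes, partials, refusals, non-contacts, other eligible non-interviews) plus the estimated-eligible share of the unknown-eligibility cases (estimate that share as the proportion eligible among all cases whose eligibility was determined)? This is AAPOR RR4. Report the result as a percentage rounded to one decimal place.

Top: 115 + 13 = 128
Determined eligible: 115 + 13 + 54 + 97 + 9 = 288
e = 288 / (288 + 151) = 288 / 439 = 0.6560
Estimated eligible among unknowns: 0.6560 × 84 = 55.10
Denominator: 288 + 55.10 = 343.10
RR4 = 128 / 343.10 = 0.3731

37.3%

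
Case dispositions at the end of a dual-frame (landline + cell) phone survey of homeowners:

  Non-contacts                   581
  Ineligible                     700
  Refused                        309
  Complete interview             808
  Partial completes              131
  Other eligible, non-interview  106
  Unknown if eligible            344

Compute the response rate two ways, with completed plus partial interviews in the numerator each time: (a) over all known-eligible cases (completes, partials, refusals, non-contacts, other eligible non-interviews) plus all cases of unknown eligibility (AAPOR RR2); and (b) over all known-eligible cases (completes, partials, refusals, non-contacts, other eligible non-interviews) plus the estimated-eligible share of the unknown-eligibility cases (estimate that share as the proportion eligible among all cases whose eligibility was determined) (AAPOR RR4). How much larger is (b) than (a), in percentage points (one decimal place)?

1.7

Numerator = 808 + 131 = 939
Denom = 808 + 131 + 309 + 581 + 106 + 344 = 2279
RR2 = 939 / 2279 = 0.4120
Eligible (known) = 808 + 131 + 309 + 581 + 106 = 1935
e = 1935 / (1935 + 700) = 1935 / 2635 = 0.7343
Estimated eligible among unknowns = 0.7343 × 344 = 252.60
Denom = 1935 + 252.60 = 2187.60
RR4 = 939 / 2187.60 = 0.4292
Difference = 42.92 − 41.20 = 1.72 percentage points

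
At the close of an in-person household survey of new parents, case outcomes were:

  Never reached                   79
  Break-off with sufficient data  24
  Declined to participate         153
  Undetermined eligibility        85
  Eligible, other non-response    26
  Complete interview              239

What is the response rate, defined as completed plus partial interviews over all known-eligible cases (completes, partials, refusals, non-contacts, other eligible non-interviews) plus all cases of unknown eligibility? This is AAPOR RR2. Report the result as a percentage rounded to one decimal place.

43.4%

Top: 239 + 24 = 263
Base: 239 + 24 + 153 + 79 + 26 + 85 = 606
RR2 = 263 / 606 = 0.4340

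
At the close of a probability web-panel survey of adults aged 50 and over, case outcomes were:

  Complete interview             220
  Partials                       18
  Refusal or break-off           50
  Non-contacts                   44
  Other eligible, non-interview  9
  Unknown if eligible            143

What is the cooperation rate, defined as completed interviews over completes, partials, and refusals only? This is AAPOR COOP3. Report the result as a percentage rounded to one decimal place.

76.4%

Top = 220
Base = 220 + 18 + 50 = 288
COOP3 = 220 / 288 = 0.7639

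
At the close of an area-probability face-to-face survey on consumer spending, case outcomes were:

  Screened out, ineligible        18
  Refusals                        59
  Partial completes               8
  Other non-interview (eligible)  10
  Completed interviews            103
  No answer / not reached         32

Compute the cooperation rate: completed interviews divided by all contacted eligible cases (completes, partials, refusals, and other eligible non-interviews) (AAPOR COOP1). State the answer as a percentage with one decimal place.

Num = 103
Base = 103 + 8 + 59 + 10 = 180
COOP1 = 103 / 180 = 0.5722

57.2%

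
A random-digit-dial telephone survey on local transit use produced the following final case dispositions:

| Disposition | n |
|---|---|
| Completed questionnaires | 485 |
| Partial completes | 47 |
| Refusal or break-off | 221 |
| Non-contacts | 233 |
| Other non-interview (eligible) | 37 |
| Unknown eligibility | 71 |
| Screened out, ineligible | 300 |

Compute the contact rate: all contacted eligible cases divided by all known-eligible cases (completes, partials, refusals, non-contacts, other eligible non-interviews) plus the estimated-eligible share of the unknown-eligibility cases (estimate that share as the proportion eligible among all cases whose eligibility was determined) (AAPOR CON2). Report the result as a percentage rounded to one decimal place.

73.3%

Top → 485 + 47 + 221 + 37 = 790
Eligible (known) → 485 + 47 + 221 + 233 + 37 = 1023
e = 1023 / (1023 + 300) = 1023 / 1323 = 0.7732
e × U → 0.7732 × 71 = 54.90
Denom → 1023 + 54.90 = 1077.90
CON2 = 790 / 1077.90 = 0.7329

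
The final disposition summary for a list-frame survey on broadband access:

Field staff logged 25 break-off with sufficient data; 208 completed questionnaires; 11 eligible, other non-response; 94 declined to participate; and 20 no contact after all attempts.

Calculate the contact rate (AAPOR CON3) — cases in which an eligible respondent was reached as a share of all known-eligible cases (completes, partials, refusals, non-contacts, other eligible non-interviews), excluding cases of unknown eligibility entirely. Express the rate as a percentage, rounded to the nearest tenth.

94.4%

Num: 208 + 25 + 94 + 11 = 338
Base: 208 + 25 + 94 + 20 + 11 = 358
CON3 = 338 / 358 = 0.9441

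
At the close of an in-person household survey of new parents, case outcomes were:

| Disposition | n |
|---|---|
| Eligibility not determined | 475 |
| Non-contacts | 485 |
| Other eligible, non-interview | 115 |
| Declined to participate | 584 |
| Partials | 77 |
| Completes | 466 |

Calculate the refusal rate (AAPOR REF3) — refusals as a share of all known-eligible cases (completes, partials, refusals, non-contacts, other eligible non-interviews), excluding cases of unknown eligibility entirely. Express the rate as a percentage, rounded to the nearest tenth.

33.8%

Numerator: 584
Denominator: 466 + 77 + 584 + 485 + 115 = 1727
REF3 = 584 / 1727 = 0.3382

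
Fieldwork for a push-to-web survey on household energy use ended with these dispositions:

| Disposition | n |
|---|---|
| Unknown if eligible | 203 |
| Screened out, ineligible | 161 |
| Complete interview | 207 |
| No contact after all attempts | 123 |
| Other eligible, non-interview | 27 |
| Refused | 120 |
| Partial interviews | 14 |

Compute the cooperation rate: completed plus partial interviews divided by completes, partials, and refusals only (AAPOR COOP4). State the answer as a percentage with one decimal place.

Top → 207 + 14 = 221
Base → 207 + 14 + 120 = 341
COOP4 = 221 / 341 = 0.6481

64.8%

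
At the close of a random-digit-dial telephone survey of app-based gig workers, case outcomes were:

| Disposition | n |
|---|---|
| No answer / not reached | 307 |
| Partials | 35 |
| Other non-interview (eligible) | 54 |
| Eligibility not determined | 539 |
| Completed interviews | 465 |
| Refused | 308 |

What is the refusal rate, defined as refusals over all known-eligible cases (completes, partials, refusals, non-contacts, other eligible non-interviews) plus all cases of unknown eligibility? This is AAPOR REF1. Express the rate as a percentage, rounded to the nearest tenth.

18.0%

Num → 308
Base → 465 + 35 + 308 + 307 + 54 + 539 = 1708
REF1 = 308 / 1708 = 0.1803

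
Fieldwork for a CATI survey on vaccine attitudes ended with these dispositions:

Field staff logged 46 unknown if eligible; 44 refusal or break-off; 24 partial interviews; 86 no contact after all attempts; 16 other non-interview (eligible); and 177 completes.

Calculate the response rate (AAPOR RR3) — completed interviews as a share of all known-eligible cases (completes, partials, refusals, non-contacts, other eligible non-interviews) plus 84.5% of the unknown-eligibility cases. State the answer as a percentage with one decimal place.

45.9%

Num = 177
Eligible (known) = 177 + 24 + 44 + 86 + 16 = 347
Estimated eligible among unknowns = 0.8450 × 46 = 38.87
Denominator = 347 + 38.87 = 385.87
RR3 = 177 / 385.87 = 0.4587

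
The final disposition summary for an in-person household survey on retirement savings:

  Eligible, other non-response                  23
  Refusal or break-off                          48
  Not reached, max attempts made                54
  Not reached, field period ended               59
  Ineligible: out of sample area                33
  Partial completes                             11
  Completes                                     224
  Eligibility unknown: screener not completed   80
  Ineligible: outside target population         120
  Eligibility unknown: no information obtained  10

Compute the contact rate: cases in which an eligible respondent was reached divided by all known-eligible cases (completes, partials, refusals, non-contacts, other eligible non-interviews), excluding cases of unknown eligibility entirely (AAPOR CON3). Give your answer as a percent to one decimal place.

Never reached = 59 + 54 = 113
Undetermined eligibility = 80 + 10 = 90
Screened out, ineligible = 120 + 33 = 153
Num = 224 + 11 + 48 + 23 = 306
Denominator = 224 + 11 + 48 + 113 + 23 = 419
CON3 = 306 / 419 = 0.7303

73.0%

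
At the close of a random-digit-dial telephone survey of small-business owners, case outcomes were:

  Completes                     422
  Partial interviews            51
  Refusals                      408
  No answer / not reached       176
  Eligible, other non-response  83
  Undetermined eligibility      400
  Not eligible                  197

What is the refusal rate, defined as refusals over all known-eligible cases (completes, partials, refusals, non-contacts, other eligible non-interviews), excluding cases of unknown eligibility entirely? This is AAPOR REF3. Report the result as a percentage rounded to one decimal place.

35.8%

Num: 408
Base: 422 + 51 + 408 + 176 + 83 = 1140
REF3 = 408 / 1140 = 0.3579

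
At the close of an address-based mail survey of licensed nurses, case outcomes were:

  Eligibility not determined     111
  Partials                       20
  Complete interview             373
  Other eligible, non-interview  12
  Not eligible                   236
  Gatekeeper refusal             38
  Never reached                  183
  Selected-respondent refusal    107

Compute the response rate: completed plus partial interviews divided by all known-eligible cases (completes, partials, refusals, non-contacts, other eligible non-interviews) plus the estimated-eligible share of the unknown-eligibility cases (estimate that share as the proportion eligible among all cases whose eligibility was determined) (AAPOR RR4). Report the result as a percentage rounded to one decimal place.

Refusal or break-off = 38 + 107 = 145
Numerator → 373 + 20 = 393
Determined eligible → 373 + 20 + 145 + 183 + 12 = 733
e = 733 / (733 + 236) = 733 / 969 = 0.7564
Eligible share of unknowns → 0.7564 × 111 = 83.96
Denominator → 733 + 83.96 = 816.96
RR4 = 393 / 816.96 = 0.4811

48.1%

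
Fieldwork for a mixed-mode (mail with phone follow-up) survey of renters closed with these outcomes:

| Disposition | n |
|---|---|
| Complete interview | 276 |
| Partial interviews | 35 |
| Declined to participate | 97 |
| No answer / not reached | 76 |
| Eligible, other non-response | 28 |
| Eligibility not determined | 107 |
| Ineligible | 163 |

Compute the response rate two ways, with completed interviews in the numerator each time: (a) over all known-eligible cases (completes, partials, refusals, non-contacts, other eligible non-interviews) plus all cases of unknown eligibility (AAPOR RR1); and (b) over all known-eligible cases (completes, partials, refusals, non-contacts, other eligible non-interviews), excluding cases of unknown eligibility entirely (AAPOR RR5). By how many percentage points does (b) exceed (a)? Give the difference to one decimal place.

Top → 276
Denom → 276 + 35 + 97 + 76 + 28 + 107 = 619
RR1 = 276 / 619 = 0.4459
Denom → 276 + 35 + 97 + 76 + 28 = 512
RR5 = 276 / 512 = 0.5391
Difference = 53.91 − 44.59 = 9.32 percentage points

9.3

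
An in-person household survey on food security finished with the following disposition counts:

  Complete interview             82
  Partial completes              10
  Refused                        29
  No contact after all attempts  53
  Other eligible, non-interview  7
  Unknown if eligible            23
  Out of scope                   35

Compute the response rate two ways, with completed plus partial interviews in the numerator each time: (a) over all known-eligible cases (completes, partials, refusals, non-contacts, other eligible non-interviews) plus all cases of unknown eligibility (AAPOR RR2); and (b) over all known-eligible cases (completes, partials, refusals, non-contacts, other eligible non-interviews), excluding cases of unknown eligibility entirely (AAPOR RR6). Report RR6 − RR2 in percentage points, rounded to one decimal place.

Num: 82 + 10 = 92
Denom: 82 + 10 + 29 + 53 + 7 + 23 = 204
RR2 = 92 / 204 = 0.4510
Denom: 82 + 10 + 29 + 53 + 7 = 181
RR6 = 92 / 181 = 0.5083
Difference = 50.83 − 45.10 = 5.73 percentage points

5.7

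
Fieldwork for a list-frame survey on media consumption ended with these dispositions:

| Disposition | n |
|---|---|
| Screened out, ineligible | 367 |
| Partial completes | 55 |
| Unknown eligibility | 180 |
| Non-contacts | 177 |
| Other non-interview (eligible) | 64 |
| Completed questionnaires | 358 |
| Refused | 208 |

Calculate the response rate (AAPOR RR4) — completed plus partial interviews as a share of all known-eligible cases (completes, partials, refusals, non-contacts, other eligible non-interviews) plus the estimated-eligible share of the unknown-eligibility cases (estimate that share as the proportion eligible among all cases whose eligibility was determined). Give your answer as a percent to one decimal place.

Top: 358 + 55 = 413
Determined eligible: 358 + 55 + 208 + 177 + 64 = 862
e = 862 / (862 + 367) = 862 / 1229 = 0.7014
Estimated eligible among unknowns: 0.7014 × 180 = 126.25
Base: 862 + 126.25 = 988.25
RR4 = 413 / 988.25 = 0.4179

41.8%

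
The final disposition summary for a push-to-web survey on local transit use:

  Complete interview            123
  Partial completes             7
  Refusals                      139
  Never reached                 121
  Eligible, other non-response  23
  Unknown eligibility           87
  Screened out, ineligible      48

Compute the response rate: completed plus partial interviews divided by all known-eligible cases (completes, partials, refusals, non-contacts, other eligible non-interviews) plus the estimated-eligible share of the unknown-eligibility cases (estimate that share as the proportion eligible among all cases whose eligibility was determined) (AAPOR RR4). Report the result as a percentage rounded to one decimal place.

Numerator = 123 + 7 = 130
Determined eligible = 123 + 7 + 139 + 121 + 23 = 413
e = 413 / (413 + 48) = 413 / 461 = 0.8959
Eligible share of unknowns = 0.8959 × 87 = 77.94
Denominator = 413 + 77.94 = 490.94
RR4 = 130 / 490.94 = 0.2648

26.5%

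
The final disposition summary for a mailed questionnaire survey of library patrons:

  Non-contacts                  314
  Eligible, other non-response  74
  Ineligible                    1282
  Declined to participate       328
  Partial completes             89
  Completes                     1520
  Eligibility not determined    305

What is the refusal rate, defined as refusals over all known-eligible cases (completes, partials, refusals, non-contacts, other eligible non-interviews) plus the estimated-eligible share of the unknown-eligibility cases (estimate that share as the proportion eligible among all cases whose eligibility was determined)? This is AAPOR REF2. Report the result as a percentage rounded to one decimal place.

Numerator → 328
Known eligible → 1520 + 89 + 328 + 314 + 74 = 2325
e = 2325 / (2325 + 1282) = 2325 / 3607 = 0.6446
e × U → 0.6446 × 305 = 196.60
Denom → 2325 + 196.60 = 2521.60
REF2 = 328 / 2521.60 = 0.1301

13.0%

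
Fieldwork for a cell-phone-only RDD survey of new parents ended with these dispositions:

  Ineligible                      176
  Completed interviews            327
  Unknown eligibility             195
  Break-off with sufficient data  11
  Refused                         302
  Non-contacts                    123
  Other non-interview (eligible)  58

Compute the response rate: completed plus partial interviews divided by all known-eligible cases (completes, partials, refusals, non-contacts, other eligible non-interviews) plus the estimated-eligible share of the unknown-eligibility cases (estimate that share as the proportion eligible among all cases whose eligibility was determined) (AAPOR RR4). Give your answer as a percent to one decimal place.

34.4%

Numerator = 327 + 11 = 338
Eligible (known) = 327 + 11 + 302 + 123 + 58 = 821
e = 821 / (821 + 176) = 821 / 997 = 0.8235
Eligible share of unknowns = 0.8235 × 195 = 160.58
Denom = 821 + 160.58 = 981.58
RR4 = 338 / 981.58 = 0.3443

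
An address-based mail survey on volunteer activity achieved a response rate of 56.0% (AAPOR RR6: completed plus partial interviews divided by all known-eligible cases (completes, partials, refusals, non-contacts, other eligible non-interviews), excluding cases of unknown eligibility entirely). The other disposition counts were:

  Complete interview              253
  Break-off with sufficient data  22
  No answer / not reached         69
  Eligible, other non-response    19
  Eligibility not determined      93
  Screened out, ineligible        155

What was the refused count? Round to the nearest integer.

Top: 253 + 22 = 275
RR6 = 275 / D = 0.560
D = 275 / 0.560 = 491.1
Other denominator terms total 363
refused = 491.1 − 363 ≈ 128

128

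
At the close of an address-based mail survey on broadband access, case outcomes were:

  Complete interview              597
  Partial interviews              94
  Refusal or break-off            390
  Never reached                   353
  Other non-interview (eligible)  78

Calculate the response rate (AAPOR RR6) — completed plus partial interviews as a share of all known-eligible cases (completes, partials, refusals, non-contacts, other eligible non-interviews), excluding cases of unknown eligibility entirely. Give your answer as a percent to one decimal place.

Top = 597 + 94 = 691
Denominator = 597 + 94 + 390 + 353 + 78 = 1512
RR6 = 691 / 1512 = 0.4570

45.7%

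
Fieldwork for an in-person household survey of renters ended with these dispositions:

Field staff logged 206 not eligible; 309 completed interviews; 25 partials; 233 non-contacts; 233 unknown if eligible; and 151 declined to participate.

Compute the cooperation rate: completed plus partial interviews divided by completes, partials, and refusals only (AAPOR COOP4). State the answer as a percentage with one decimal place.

Num: 309 + 25 = 334
Base: 309 + 25 + 151 = 485
COOP4 = 334 / 485 = 0.6887

68.9%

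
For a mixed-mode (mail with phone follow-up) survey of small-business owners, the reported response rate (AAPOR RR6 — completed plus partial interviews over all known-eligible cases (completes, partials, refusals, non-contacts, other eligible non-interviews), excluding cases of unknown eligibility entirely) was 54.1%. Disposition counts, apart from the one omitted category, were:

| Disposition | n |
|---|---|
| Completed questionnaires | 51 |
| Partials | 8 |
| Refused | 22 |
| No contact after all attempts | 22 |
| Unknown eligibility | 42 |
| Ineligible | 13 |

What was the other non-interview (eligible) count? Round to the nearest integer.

Numerator → 51 + 8 = 59
RR6 = 59 / D = 0.541
D = 59 / 0.541 = 109.1
Rest of base = 103
other non-interview (eligible) = 109.1 − 103 ≈ 6

6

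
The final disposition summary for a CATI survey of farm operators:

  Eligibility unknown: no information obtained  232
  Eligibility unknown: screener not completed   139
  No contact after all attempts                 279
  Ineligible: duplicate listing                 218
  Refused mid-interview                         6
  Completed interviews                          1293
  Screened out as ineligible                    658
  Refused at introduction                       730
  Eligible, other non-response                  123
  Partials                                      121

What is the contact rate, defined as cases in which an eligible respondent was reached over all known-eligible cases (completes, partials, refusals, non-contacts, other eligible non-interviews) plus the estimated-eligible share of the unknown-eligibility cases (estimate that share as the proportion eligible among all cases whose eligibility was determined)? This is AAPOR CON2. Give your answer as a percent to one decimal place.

Refusals = 730 + 6 = 736
Undetermined eligibility = 139 + 232 = 371
Out of scope = 658 + 218 = 876
Numerator = 1293 + 121 + 736 + 123 = 2273
Eligible (known) = 1293 + 121 + 736 + 279 + 123 = 2552
e = 2552 / (2552 + 876) = 2552 / 3428 = 0.7445
e × U = 0.7445 × 371 = 276.21
Denom = 2552 + 276.21 = 2828.21
CON2 = 2273 / 2828.21 = 0.8037

80.4%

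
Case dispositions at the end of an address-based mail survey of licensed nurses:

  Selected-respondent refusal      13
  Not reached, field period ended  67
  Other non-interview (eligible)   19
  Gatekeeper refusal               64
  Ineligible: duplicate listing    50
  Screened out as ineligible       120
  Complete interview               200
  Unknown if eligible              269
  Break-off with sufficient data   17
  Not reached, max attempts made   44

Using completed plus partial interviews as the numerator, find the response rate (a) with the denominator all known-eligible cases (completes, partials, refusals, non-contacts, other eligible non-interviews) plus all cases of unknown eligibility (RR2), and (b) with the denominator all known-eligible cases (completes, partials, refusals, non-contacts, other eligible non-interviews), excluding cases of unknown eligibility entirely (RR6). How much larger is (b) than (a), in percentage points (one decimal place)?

19.9

Refusals = 64 + 13 = 77
Non-contacts = 67 + 44 = 111
Ineligible = 120 + 50 = 170
Num → 200 + 17 = 217
Denominator → 200 + 17 + 77 + 111 + 19 + 269 = 693
RR2 = 217 / 693 = 0.3131
Denominator → 200 + 17 + 77 + 111 + 19 = 424
RR6 = 217 / 424 = 0.5118
Difference = 51.18 − 31.31 = 19.87 percentage points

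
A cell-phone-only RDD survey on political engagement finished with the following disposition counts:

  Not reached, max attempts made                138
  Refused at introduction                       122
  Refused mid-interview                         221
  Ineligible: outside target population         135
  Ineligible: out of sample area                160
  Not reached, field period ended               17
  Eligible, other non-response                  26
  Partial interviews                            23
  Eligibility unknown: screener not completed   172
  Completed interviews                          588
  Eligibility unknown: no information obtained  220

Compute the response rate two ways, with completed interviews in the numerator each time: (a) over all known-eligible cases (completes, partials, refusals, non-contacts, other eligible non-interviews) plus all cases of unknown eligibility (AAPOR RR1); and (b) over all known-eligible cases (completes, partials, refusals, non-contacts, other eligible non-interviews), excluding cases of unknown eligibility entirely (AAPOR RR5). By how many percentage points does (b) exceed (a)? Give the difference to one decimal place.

13.3

Refusals = 122 + 221 = 343
No answer / not reached = 17 + 138 = 155
Unknown eligibility = 172 + 220 = 392
Not eligible = 135 + 160 = 295
Num → 588
Denom → 588 + 23 + 343 + 155 + 26 + 392 = 1527
RR1 = 588 / 1527 = 0.3851
Denom → 588 + 23 + 343 + 155 + 26 = 1135
RR5 = 588 / 1135 = 0.5181
Difference = 51.81 − 38.51 = 13.30 percentage points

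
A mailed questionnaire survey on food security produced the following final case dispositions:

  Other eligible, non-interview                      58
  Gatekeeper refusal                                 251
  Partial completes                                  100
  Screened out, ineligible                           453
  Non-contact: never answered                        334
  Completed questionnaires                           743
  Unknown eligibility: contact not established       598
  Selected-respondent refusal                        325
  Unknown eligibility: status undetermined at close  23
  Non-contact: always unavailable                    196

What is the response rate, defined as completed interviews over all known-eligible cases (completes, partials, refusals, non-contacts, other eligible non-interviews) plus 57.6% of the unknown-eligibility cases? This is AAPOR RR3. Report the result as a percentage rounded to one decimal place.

Refused = 251 + 325 = 576
Never reached = 334 + 196 = 530
Undetermined eligibility = 598 + 23 = 621
Num → 743
Determined eligible → 743 + 100 + 576 + 530 + 58 = 2007
Estimated eligible among unknowns → 0.5760 × 621 = 357.70
Denominator → 2007 + 357.70 = 2364.70
RR3 = 743 / 2364.70 = 0.3142

31.4%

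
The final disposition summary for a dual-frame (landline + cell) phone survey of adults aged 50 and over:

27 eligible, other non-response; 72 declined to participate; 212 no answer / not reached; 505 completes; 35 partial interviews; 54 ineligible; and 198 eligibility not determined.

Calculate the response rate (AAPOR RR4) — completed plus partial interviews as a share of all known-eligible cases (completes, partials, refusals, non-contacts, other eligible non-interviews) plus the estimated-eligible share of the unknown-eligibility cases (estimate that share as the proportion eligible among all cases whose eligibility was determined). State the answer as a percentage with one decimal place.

52.1%

Num → 505 + 35 = 540
Known eligible → 505 + 35 + 72 + 212 + 27 = 851
e = 851 / (851 + 54) = 851 / 905 = 0.9403
e × U → 0.9403 × 198 = 186.18
Denominator → 851 + 186.18 = 1037.18
RR4 = 540 / 1037.18 = 0.5206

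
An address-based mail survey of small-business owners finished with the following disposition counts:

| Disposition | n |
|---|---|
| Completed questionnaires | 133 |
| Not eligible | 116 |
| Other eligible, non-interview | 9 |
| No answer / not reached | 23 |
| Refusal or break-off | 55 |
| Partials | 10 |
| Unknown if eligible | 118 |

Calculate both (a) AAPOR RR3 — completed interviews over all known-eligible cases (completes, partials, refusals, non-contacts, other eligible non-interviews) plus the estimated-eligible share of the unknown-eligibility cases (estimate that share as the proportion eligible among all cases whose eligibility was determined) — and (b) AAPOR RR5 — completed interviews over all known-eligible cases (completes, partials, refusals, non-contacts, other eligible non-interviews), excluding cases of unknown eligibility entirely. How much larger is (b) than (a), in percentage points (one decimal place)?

14.7

Numerator → 133
Determined eligible → 133 + 10 + 55 + 23 + 9 = 230
e = 230 / (230 + 116) = 230 / 346 = 0.6647
Estimated eligible among unknowns → 0.6647 × 118 = 78.43
Base → 230 + 78.43 = 308.43
RR3 = 133 / 308.43 = 0.4312
Base → 133 + 10 + 55 + 23 + 9 = 230
RR5 = 133 / 230 = 0.5783
Difference = 57.83 − 43.12 = 14.71 percentage points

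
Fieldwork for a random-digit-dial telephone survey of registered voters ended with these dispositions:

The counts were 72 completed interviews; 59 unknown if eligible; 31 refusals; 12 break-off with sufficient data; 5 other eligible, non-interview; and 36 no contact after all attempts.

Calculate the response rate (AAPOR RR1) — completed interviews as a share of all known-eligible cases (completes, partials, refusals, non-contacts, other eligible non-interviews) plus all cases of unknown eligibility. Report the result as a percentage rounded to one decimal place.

Top: 72
Base: 72 + 12 + 31 + 36 + 5 + 59 = 215
RR1 = 72 / 215 = 0.3349

33.5%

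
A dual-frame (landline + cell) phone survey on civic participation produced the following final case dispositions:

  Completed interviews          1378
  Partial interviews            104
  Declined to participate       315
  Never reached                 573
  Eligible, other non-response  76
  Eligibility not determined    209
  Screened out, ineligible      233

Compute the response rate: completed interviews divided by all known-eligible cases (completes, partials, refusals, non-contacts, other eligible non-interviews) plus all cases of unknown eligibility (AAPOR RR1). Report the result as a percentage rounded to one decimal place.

51.9%

Num → 1378
Denominator → 1378 + 104 + 315 + 573 + 76 + 209 = 2655
RR1 = 1378 / 2655 = 0.5190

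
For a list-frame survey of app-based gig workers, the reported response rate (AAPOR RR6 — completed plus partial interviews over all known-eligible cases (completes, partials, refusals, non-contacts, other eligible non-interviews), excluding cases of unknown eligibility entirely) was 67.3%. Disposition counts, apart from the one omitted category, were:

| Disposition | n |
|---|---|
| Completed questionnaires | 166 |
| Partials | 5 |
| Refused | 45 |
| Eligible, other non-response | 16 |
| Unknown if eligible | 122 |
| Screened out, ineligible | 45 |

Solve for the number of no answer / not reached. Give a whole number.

Numerator = 166 + 5 = 171
RR6 = 171 / D = 0.673
D = 171 / 0.673 = 254.1
Other denominator terms total 232
no answer / not reached = 254.1 − 232 ≈ 22

22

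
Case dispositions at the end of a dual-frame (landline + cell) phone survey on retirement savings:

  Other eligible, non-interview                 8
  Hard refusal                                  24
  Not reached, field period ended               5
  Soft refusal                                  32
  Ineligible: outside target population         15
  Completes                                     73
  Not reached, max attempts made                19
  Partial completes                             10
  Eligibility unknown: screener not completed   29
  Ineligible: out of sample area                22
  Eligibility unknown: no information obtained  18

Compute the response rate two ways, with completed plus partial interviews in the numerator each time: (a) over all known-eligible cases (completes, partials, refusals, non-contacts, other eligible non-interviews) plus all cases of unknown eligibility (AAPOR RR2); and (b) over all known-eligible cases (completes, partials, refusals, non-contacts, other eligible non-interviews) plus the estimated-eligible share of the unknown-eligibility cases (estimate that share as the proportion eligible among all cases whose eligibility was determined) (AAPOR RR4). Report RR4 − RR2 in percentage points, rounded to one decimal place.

Refusals = 24 + 32 = 56
Never reached = 5 + 19 = 24
Eligibility not determined = 29 + 18 = 47
Ineligible = 15 + 22 = 37
Num = 73 + 10 = 83
Base = 73 + 10 + 56 + 24 + 8 + 47 = 218
RR2 = 83 / 218 = 0.3807
Determined eligible = 73 + 10 + 56 + 24 + 8 = 171
e = 171 / (171 + 37) = 171 / 208 = 0.8221
Estimated eligible among unknowns = 0.8221 × 47 = 38.64
Base = 171 + 38.64 = 209.64
RR4 = 83 / 209.64 = 0.3959
Difference = 39.59 − 38.07 = 1.52 percentage points

1.5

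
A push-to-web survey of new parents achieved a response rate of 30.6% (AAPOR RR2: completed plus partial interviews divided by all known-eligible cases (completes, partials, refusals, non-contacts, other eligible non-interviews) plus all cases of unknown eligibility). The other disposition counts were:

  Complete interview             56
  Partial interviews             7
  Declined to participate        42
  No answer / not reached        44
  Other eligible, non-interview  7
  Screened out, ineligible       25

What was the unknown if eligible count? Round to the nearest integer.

50

Numerator: 56 + 7 = 63
RR2 = 63 / D = 0.306
D = 63 / 0.306 = 205.9
Other denominator terms total 156
unknown if eligible = 205.9 − 156 ≈ 50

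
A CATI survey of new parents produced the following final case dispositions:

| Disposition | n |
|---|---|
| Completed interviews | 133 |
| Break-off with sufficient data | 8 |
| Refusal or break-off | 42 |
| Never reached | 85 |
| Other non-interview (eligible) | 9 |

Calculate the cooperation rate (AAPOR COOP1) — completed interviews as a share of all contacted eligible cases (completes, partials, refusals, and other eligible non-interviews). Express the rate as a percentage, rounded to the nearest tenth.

69.3%

Num → 133
Base → 133 + 8 + 42 + 9 = 192
COOP1 = 133 / 192 = 0.6927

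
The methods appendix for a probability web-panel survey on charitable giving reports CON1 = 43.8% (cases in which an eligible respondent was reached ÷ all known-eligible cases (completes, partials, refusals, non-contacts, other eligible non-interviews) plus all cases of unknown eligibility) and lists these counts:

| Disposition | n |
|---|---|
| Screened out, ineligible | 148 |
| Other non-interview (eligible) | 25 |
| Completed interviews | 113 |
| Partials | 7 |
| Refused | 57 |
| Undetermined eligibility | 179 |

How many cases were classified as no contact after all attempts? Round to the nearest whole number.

Top → 113 + 7 + 57 + 25 = 202
CON1 = 202 / D = 0.438
D = 202 / 0.438 = 461.2
Other denominator terms total 381
no contact after all attempts = 461.2 − 381 ≈ 80

80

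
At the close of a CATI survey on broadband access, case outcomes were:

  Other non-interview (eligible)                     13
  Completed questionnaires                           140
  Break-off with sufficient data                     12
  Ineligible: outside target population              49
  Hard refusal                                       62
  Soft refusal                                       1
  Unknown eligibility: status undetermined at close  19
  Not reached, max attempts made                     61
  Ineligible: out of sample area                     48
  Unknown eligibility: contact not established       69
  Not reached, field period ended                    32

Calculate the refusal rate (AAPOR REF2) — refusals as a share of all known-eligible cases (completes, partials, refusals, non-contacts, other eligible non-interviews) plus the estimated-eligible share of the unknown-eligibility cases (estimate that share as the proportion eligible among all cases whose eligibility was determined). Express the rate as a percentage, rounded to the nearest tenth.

Declined to participate = 62 + 1 = 63
Non-contacts = 32 + 61 = 93
Unknown if eligible = 69 + 19 = 88
Out of scope = 49 + 48 = 97
Numerator: 63
Eligible (known): 140 + 12 + 63 + 93 + 13 = 321
e = 321 / (321 + 97) = 321 / 418 = 0.7679
Eligible share of unknowns: 0.7679 × 88 = 67.58
Base: 321 + 67.58 = 388.58
REF2 = 63 / 388.58 = 0.1621

16.2%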